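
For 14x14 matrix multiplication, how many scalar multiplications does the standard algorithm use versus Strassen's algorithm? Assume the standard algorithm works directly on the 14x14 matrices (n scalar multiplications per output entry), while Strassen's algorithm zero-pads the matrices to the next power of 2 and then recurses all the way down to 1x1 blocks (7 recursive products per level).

Matrix multiplication for 14x14 matrices:

Strassen's algorithm requires power-of-2 dimensions. Pad 14x14 to 16x16 (next power of 2).

Standard algorithm: 14^3 = 2744 multiplications
Strassen's algorithm: 7^(log2(16)) = 7^4 = 2401 multiplications
Savings: 2744 - 2401 = 343 multiplications

Standard: 2744 multiplications (14^3). Strassen: 2401 multiplications (7^4, after padding to 16x16). Strassen reduces 8 recursive multiplications to 7 at each level.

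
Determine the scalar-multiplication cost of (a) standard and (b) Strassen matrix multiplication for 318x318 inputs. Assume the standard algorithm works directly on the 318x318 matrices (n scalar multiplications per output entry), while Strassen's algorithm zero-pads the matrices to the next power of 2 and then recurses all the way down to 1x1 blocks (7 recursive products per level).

Matrix multiplication for 318x318 matrices:

Strassen's algorithm requires power-of-2 dimensions. Pad 318x318 to 512x512 (next power of 2).

Standard algorithm: 318^3 = 32157432 multiplications
Strassen's algorithm: 7^(log2(512)) = 7^9 = 40353607 multiplications
Difference: 32157432 - 40353607 = -8196175 (Strassen uses MORE here due to padding overhead — for small or just-over-power-of-2 n, padding can outweigh the per-level savings)

Standard: 32157432 multiplications (318^3). Strassen: 40353607 multiplications (7^9, after padding to 512x512). Strassen reduces 8 recursive multiplications to 7 at each level.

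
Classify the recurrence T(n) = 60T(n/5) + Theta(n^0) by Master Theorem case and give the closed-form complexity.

Master Theorem for T(n) = 60T(n/5) + O(n^0):

a = 60, b = 5, c = 0
log_b(a) = log_5(60) = 2.5440

Case 1: c = 0 < log_5(60) = 2.5440
T(n) = O(n^(log_5 60))

For T(n) = 60T(n/5) + O(n^0): log_5(60) = 2.5440. This is Case 1 of the Master Theorem (c < log_b(a), work dominated by leaves), giving O(n^(log_5 60)).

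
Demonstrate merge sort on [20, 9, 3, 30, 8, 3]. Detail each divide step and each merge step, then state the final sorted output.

Merge sort trace:

Split: [20, 9, 3, 30, 8, 3] -> [20, 9, 3] and [30, 8, 3]
  Split: [20, 9, 3] -> [20] and [9, 3]
    Split: [9, 3] -> [9] and [3]
    Merge: [9] + [3] -> [3, 9]
  Merge: [20] + [3, 9] -> [3, 9, 20]
  Split: [30, 8, 3] -> [30] and [8, 3]
    Split: [8, 3] -> [8] and [3]
    Merge: [8] + [3] -> [3, 8]
  Merge: [30] + [3, 8] -> [3, 8, 30]
Merge: [3, 9, 20] + [3, 8, 30] -> [3, 3, 8, 9, 20, 30]

Final sorted array: [3, 3, 8, 9, 20, 30]

The merge sort proceeds by recursively splitting the array and merging sorted halves.
After all merges, the sorted array is [3, 3, 8, 9, 20, 30].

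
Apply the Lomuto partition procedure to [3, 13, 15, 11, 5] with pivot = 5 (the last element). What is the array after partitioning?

Lomuto partition with pivot = 5:

Initial array: [3, 13, 15, 11, 5]

arr[0]=3 <= 5: swap with position 0, array becomes [3, 13, 15, 11, 5]
arr[1]=13 > 5: no swap
arr[2]=15 > 5: no swap
arr[3]=11 > 5: no swap

Place pivot at position 1: [3, 5, 15, 11, 13]
Pivot position: 1

After partitioning with pivot 5, the array becomes [3, 5, 15, 11, 13]. The pivot is placed at index 1. All elements to the left of the pivot are <= 5, and all elements to the right are > 5.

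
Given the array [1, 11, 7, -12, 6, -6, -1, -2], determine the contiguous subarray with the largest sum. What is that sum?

Using Kadane's algorithm on [1, 11, 7, -12, 6, -6, -1, -2]:

Scanning through the array:
Position 1 (value 11): max_ending_here = 12, max_so_far = 12
Position 2 (value 7): max_ending_here = 19, max_so_far = 19
Position 3 (value -12): max_ending_here = 7, max_so_far = 19
Position 4 (value 6): max_ending_here = 13, max_so_far = 19
Position 5 (value -6): max_ending_here = 7, max_so_far = 19
Position 6 (value -1): max_ending_here = 6, max_so_far = 19
Position 7 (value -2): max_ending_here = 4, max_so_far = 19

Maximum subarray: [1, 11, 7]
Maximum sum: 19

The maximum subarray is [1, 11, 7] with sum 19. This subarray runs from index 0 to index 2.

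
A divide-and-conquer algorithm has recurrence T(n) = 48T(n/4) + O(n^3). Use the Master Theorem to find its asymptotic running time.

Master Theorem for T(n) = 48T(n/4) + O(n^3):

a = 48, b = 4, c = 3
log_b(a) = log_4(48) = 2.7925

Case 3: c = 3 > log_4(48) = 2.7925
T(n) = O(n^3) = O(n^3)

For T(n) = 48T(n/4) + O(n^3): log_4(48) = 2.7925. This is Case 3 of the Master Theorem (c > log_b(a), work dominated by root), giving O(n^3).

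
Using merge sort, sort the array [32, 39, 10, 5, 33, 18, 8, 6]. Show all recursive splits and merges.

Merge sort trace:

Split: [32, 39, 10, 5, 33, 18, 8, 6] -> [32, 39, 10, 5] and [33, 18, 8, 6]
  Split: [32, 39, 10, 5] -> [32, 39] and [10, 5]
    Split: [32, 39] -> [32] and [39]
    Merge: [32] + [39] -> [32, 39]
    Split: [10, 5] -> [10] and [5]
    Merge: [10] + [5] -> [5, 10]
  Merge: [32, 39] + [5, 10] -> [5, 10, 32, 39]
  Split: [33, 18, 8, 6] -> [33, 18] and [8, 6]
    Split: [33, 18] -> [33] and [18]
    Merge: [33] + [18] -> [18, 33]
    Split: [8, 6] -> [8] and [6]
    Merge: [8] + [6] -> [6, 8]
  Merge: [18, 33] + [6, 8] -> [6, 8, 18, 33]
Merge: [5, 10, 32, 39] + [6, 8, 18, 33] -> [5, 6, 8, 10, 18, 32, 33, 39]

Final sorted array: [5, 6, 8, 10, 18, 32, 33, 39]

The merge sort proceeds by recursively splitting the array and merging sorted halves.
After all merges, the sorted array is [5, 6, 8, 10, 18, 32, 33, 39].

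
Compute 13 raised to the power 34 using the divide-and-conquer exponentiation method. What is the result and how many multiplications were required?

Computing 13^34 by squaring (build up from 13^1; each line after the first costs one multiplication):

13^1 = 13
13^2 = (13^1)^2 = 13^2 = 169
13^4 = (13^2)^2 = 169^2 = 28561
13^8 = (13^4)^2 = 28561^2 = 815730721
13^16 = (13^8)^2 = 815730721^2 = 665416609183179841
13^17 = 13 * 13^16 = 13 * 665416609183179841 = 8650415919381337933
13^34 = (13^17)^2 = 8650415919381337933^2 = 74829695578286078013428929473144712489

Result: 74829695578286078013428929473144712489
Multiplications needed: 6 (6 lines after 13^1)

13^34 = 74829695578286078013428929473144712489. Using exponentiation by squaring, this requires 6 multiplications. The key idea: if the exponent is even, square the half-power; if odd, multiply by the base once.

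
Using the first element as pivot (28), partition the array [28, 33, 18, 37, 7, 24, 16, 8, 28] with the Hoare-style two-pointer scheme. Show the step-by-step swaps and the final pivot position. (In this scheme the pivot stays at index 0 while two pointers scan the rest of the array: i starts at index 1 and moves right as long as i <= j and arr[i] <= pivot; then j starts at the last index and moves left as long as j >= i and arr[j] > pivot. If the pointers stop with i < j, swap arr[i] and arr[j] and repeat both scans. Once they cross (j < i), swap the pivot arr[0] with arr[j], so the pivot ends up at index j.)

Hoare-style two-pointer partition with pivot = 28:

Initial array: [28, 33, 18, 37, 7, 24, 16, 8, 28]

Pointers start at i = 1, j = 8.
i stops at index 1 (arr[1]=33 > 28), j stops at index 8 (arr[8]=28 <= 28): swap arr[1] and arr[8], array becomes [28, 28, 18, 37, 7, 24, 16, 8, 33]
i stops at index 3 (arr[3]=37 > 28), j stops at index 7 (arr[7]=8 <= 28): swap arr[3] and arr[7], array becomes [28, 28, 18, 8, 7, 24, 16, 37, 33]
i ends at 7, j ends at 6: the pointers have crossed (j < i), so scanning stops.

Swap pivot arr[0] with arr[6] to place pivot at position 6: [16, 28, 18, 8, 7, 24, 28, 37, 33]
Pivot position: 6

After partitioning with pivot 28, the array becomes [16, 28, 18, 8, 7, 24, 28, 37, 33]. The pivot is placed at index 6. All elements to the left of the pivot are <= 28, and all elements to the right are > 28.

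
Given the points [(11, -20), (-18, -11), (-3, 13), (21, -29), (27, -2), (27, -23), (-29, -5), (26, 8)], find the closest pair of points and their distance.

Computing all pairwise distances among 8 points:

d((11, -20), (-18, -11)) = 30.3645
d((11, -20), (-3, 13)) = 35.8469
d((11, -20), (21, -29)) = 13.4536
d((11, -20), (27, -2)) = 24.0832
d((11, -20), (27, -23)) = 16.2788
d((11, -20), (-29, -5)) = 42.72
d((11, -20), (26, 8)) = 31.7648
d((-18, -11), (-3, 13)) = 28.3019
d((-18, -11), (21, -29)) = 42.9535
d((-18, -11), (27, -2)) = 45.8912
d((-18, -11), (27, -23)) = 46.5725
d((-18, -11), (-29, -5)) = 12.53
d((-18, -11), (26, 8)) = 47.927
d((-3, 13), (21, -29)) = 48.3735
d((-3, 13), (27, -2)) = 33.541
d((-3, 13), (27, -23)) = 46.8615
d((-3, 13), (-29, -5)) = 31.6228
d((-3, 13), (26, 8)) = 29.4279
d((21, -29), (27, -2)) = 27.6586
d((21, -29), (27, -23)) = 8.4853 <-- minimum
d((21, -29), (-29, -5)) = 55.4617
d((21, -29), (26, 8)) = 37.3363
d((27, -2), (27, -23)) = 21.0
d((27, -2), (-29, -5)) = 56.0803
d((27, -2), (26, 8)) = 10.0499
d((27, -23), (-29, -5)) = 58.8218
d((27, -23), (26, 8)) = 31.0161
d((-29, -5), (26, 8)) = 56.5155

Closest pair: (21, -29) and (27, -23) with distance 8.4853

The closest pair is (21, -29) and (27, -23) with Euclidean distance 8.4853. For 8 points, brute-force pairwise comparison is shown above. For large n, the divide-and-conquer algorithm (sort by x, recurse on halves, check the dividing strip) achieves O(n log n).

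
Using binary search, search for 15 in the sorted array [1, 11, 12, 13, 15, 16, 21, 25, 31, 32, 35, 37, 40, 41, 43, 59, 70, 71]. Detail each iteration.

Binary search for 15 in [1, 11, 12, 13, 15, 16, 21, 25, 31, 32, 35, 37, 40, 41, 43, 59, 70, 71]:

lo=0, hi=17, mid=8, arr[mid]=31 -> 31 > 15, search left half
lo=0, hi=7, mid=3, arr[mid]=13 -> 13 < 15, search right half
lo=4, hi=7, mid=5, arr[mid]=16 -> 16 > 15, search left half
lo=4, hi=4, mid=4, arr[mid]=15 -> Found target at index 4!

Binary search finds 15 at index 4 after 4 comparisons. The search repeatedly halves the search space by comparing with the middle element.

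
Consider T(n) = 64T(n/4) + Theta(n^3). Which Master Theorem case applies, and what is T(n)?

Master Theorem for T(n) = 64T(n/4) + O(n^3):

a = 64, b = 4, c = 3
log_b(a) = log_4(64) = 3.0000

Case 2: c = 3 = log_4(64) = 3.0000
T(n) = O(n^3 log n) = O(n^3 log n)

For T(n) = 64T(n/4) + O(n^3): log_4(64) = 3.0000. This is Case 2 of the Master Theorem (c = log_b(a), equal work at all levels), giving O(n^3 log n).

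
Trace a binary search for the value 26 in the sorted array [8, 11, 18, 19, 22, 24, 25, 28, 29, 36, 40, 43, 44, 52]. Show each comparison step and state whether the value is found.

Binary search for 26 in [8, 11, 18, 19, 22, 24, 25, 28, 29, 36, 40, 43, 44, 52]:

lo=0, hi=13, mid=6, arr[mid]=25 -> 25 < 26, search right half
lo=7, hi=13, mid=10, arr[mid]=40 -> 40 > 26, search left half
lo=7, hi=9, mid=8, arr[mid]=29 -> 29 > 26, search left half
lo=7, hi=7, mid=7, arr[mid]=28 -> 28 > 26, search left half
lo=7 > hi=6, target 26 not found

Binary search determines that 26 is not in the array after 4 comparisons. The search space was exhausted without finding the target.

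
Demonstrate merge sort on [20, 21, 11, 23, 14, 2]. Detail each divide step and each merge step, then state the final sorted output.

Merge sort trace:

Split: [20, 21, 11, 23, 14, 2] -> [20, 21, 11] and [23, 14, 2]
  Split: [20, 21, 11] -> [20] and [21, 11]
    Split: [21, 11] -> [21] and [11]
    Merge: [21] + [11] -> [11, 21]
  Merge: [20] + [11, 21] -> [11, 20, 21]
  Split: [23, 14, 2] -> [23] and [14, 2]
    Split: [14, 2] -> [14] and [2]
    Merge: [14] + [2] -> [2, 14]
  Merge: [23] + [2, 14] -> [2, 14, 23]
Merge: [11, 20, 21] + [2, 14, 23] -> [2, 11, 14, 20, 21, 23]

Final sorted array: [2, 11, 14, 20, 21, 23]

The merge sort proceeds by recursively splitting the array and merging sorted halves.
After all merges, the sorted array is [2, 11, 14, 20, 21, 23].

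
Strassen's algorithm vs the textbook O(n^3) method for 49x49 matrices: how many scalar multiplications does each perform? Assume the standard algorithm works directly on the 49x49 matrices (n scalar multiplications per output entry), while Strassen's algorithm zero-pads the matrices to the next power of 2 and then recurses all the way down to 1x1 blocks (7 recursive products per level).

Matrix multiplication for 49x49 matrices:

Strassen's algorithm requires power-of-2 dimensions. Pad 49x49 to 64x64 (next power of 2).

Standard algorithm: 49^3 = 117649 multiplications
Strassen's algorithm: 7^(log2(64)) = 7^6 = 117649 multiplications
Savings: 117649 - 117649 = 0 multiplications

Standard: 117649 multiplications (49^3). Strassen: 117649 multiplications (7^6, after padding to 64x64). Strassen reduces 8 recursive multiplications to 7 at each level.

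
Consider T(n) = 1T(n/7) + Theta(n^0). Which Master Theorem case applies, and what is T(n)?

Master Theorem for T(n) = 1T(n/7) + O(n^0):

a = 1, b = 7, c = 0
log_b(a) = log_7(1) = 0.0000

Case 2: c = 0 = log_7(1) = 0.0000
T(n) = O(n^0 log n) = O(log n)

For T(n) = 1T(n/7) + O(n^0): log_7(1) = 0.0000. This is Case 2 of the Master Theorem (c = log_b(a), equal work at all levels), giving O(log n).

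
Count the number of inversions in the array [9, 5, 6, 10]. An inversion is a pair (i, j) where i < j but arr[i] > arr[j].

Finding inversions in [9, 5, 6, 10]:

(0, 1): arr[0]=9 > arr[1]=5
(0, 2): arr[0]=9 > arr[2]=6

Total inversions: 2

The array has 2 inversion(s): (0,1), (0,2). Each pair (i,j) satisfies i < j and arr[i] > arr[j].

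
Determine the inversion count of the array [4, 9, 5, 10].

Finding inversions in [4, 9, 5, 10]:

(1, 2): arr[1]=9 > arr[2]=5

Total inversions: 1

The array has 1 inversion(s): (1,2). Each pair (i,j) satisfies i < j and arr[i] > arr[j].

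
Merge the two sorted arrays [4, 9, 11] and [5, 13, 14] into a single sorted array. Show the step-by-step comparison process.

Merging process:

Compare 4 vs 5: take 4 from left. Merged: [4]
Compare 9 vs 5: take 5 from right. Merged: [4, 5]
Compare 9 vs 13: take 9 from left. Merged: [4, 5, 9]
Compare 11 vs 13: take 11 from left. Merged: [4, 5, 9, 11]
Append remaining from right: [13, 14]. Merged: [4, 5, 9, 11, 13, 14]

Final merged array: [4, 5, 9, 11, 13, 14]
Total comparisons: 4

The merged array is [4, 5, 9, 11, 13, 14], requiring 4 comparisons. The merge step runs in O(n) time where n is the total number of elements.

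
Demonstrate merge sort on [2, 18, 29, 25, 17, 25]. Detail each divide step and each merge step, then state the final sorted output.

Merge sort trace:

Split: [2, 18, 29, 25, 17, 25] -> [2, 18, 29] and [25, 17, 25]
  Split: [2, 18, 29] -> [2] and [18, 29]
    Split: [18, 29] -> [18] and [29]
    Merge: [18] + [29] -> [18, 29]
  Merge: [2] + [18, 29] -> [2, 18, 29]
  Split: [25, 17, 25] -> [25] and [17, 25]
    Split: [17, 25] -> [17] and [25]
    Merge: [17] + [25] -> [17, 25]
  Merge: [25] + [17, 25] -> [17, 25, 25]
Merge: [2, 18, 29] + [17, 25, 25] -> [2, 17, 18, 25, 25, 29]

Final sorted array: [2, 17, 18, 25, 25, 29]

The merge sort proceeds by recursively splitting the array and merging sorted halves.
After all merges, the sorted array is [2, 17, 18, 25, 25, 29].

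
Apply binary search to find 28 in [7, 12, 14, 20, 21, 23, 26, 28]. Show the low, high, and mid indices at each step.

Binary search for 28 in [7, 12, 14, 20, 21, 23, 26, 28]:

lo=0, hi=7, mid=3, arr[mid]=20 -> 20 < 28, search right half
lo=4, hi=7, mid=5, arr[mid]=23 -> 23 < 28, search right half
lo=6, hi=7, mid=6, arr[mid]=26 -> 26 < 28, search right half
lo=7, hi=7, mid=7, arr[mid]=28 -> Found target at index 7!

Binary search finds 28 at index 7 after 4 comparisons. The search repeatedly halves the search space by comparing with the middle element.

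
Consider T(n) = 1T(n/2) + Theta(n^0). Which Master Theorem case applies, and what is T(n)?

Master Theorem for T(n) = 1T(n/2) + O(n^0):

a = 1, b = 2, c = 0
log_b(a) = log_2(1) = 0.0000

Case 2: c = 0 = log_2(1) = 0.0000
T(n) = O(n^0 log n) = O(log n)

For T(n) = 1T(n/2) + O(n^0): log_2(1) = 0.0000. This is Case 2 of the Master Theorem (c = log_b(a), equal work at all levels), giving O(log n).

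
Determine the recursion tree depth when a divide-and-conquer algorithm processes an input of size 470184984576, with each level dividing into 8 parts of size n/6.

For divide and conquer with division factor 6:

Problem sizes at each level:
Level 0: 470184984576
Level 1: 78364164096
Level 2: 13060694016
Level 3: 2176782336
Level 4: 362797056
Level 5: 60466176
Level 6: 10077696
Level 7: 1679616
Level 8: 279936
Level 9: 46656
Level 10: 7776
Level 11: 1296
Level 12: 216
Level 13: 36
Level 14: 6
Level 15: 1

The root is level 0 and the size-1 base case is level 15 (the tree spans levels 0 through 15, i.e. 16 levels counting the root), so the depth is the number of divisions: log_6(470184984576) = 15

The recursion tree depth is log_6(470184984576) = 15. At each level, the problem size is divided by 6, so it takes 15 divisions to reduce to a base case of size 1. The algorithm makes 8 recursive calls at each level.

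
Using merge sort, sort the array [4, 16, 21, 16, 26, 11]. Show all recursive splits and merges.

Merge sort trace:

Split: [4, 16, 21, 16, 26, 11] -> [4, 16, 21] and [16, 26, 11]
  Split: [4, 16, 21] -> [4] and [16, 21]
    Split: [16, 21] -> [16] and [21]
    Merge: [16] + [21] -> [16, 21]
  Merge: [4] + [16, 21] -> [4, 16, 21]
  Split: [16, 26, 11] -> [16] and [26, 11]
    Split: [26, 11] -> [26] and [11]
    Merge: [26] + [11] -> [11, 26]
  Merge: [16] + [11, 26] -> [11, 16, 26]
Merge: [4, 16, 21] + [11, 16, 26] -> [4, 11, 16, 16, 21, 26]

Final sorted array: [4, 11, 16, 16, 21, 26]

The merge sort proceeds by recursively splitting the array and merging sorted halves.
After all merges, the sorted array is [4, 11, 16, 16, 21, 26].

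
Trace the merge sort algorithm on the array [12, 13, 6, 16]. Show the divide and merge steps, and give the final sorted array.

Merge sort trace:

Split: [12, 13, 6, 16] -> [12, 13] and [6, 16]
  Split: [12, 13] -> [12] and [13]
  Merge: [12] + [13] -> [12, 13]
  Split: [6, 16] -> [6] and [16]
  Merge: [6] + [16] -> [6, 16]
Merge: [12, 13] + [6, 16] -> [6, 12, 13, 16]

Final sorted array: [6, 12, 13, 16]

The merge sort proceeds by recursively splitting the array and merging sorted halves.
After all merges, the sorted array is [6, 12, 13, 16].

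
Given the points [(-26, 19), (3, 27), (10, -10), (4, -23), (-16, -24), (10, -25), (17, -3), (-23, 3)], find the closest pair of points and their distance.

Computing all pairwise distances among 8 points:

d((-26, 19), (3, 27)) = 30.0832
d((-26, 19), (10, -10)) = 46.2277
d((-26, 19), (4, -23)) = 51.614
d((-26, 19), (-16, -24)) = 44.1475
d((-26, 19), (10, -25)) = 56.8507
d((-26, 19), (17, -3)) = 48.3011
d((-26, 19), (-23, 3)) = 16.2788
d((3, 27), (10, -10)) = 37.6563
d((3, 27), (4, -23)) = 50.01
d((3, 27), (-16, -24)) = 54.4243
d((3, 27), (10, -25)) = 52.469
d((3, 27), (17, -3)) = 33.1059
d((3, 27), (-23, 3)) = 35.3836
d((10, -10), (4, -23)) = 14.3178
d((10, -10), (-16, -24)) = 29.5296
d((10, -10), (10, -25)) = 15.0
d((10, -10), (17, -3)) = 9.8995
d((10, -10), (-23, 3)) = 35.4683
d((4, -23), (-16, -24)) = 20.025
d((4, -23), (10, -25)) = 6.3246 <-- minimum
d((4, -23), (17, -3)) = 23.8537
d((4, -23), (-23, 3)) = 37.4833
d((-16, -24), (10, -25)) = 26.0192
d((-16, -24), (17, -3)) = 39.1152
d((-16, -24), (-23, 3)) = 27.8927
d((10, -25), (17, -3)) = 23.0868
d((10, -25), (-23, 3)) = 43.2782
d((17, -3), (-23, 3)) = 40.4475

Closest pair: (4, -23) and (10, -25) with distance 6.3246

The closest pair is (4, -23) and (10, -25) with Euclidean distance 6.3246. For 8 points, brute-force pairwise comparison is shown above. For large n, the divide-and-conquer algorithm (sort by x, recurse on halves, check the dividing strip) achieves O(n log n).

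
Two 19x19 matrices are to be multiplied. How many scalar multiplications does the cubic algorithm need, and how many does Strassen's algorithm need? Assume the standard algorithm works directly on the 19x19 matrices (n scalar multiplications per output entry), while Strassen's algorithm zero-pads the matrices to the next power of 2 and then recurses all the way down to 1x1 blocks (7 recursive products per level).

Matrix multiplication for 19x19 matrices:

Strassen's algorithm requires power-of-2 dimensions. Pad 19x19 to 32x32 (next power of 2).

Standard algorithm: 19^3 = 6859 multiplications
Strassen's algorithm: 7^(log2(32)) = 7^5 = 16807 multiplications
Difference: 6859 - 16807 = -9948 (Strassen uses MORE here due to padding overhead — for small or just-over-power-of-2 n, padding can outweigh the per-level savings)

Standard: 6859 multiplications (19^3). Strassen: 16807 multiplications (7^5, after padding to 32x32). Strassen reduces 8 recursive multiplications to 7 at each level.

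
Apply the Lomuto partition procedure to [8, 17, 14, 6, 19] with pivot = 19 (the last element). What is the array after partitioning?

Lomuto partition with pivot = 19:

Initial array: [8, 17, 14, 6, 19]

arr[0]=8 <= 19: swap with position 0, array becomes [8, 17, 14, 6, 19]
arr[1]=17 <= 19: swap with position 1, array becomes [8, 17, 14, 6, 19]
arr[2]=14 <= 19: swap with position 2, array becomes [8, 17, 14, 6, 19]
arr[3]=6 <= 19: swap with position 3, array becomes [8, 17, 14, 6, 19]

Place pivot at position 4: [8, 17, 14, 6, 19]
Pivot position: 4

After partitioning with pivot 19, the array becomes [8, 17, 14, 6, 19]. The pivot is placed at index 4. All elements to the left of the pivot are <= 19, and all elements to the right are > 19.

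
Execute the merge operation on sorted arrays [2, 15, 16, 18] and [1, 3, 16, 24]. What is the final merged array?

Merging process:

Compare 2 vs 1: take 1 from right. Merged: [1]
Compare 2 vs 3: take 2 from left. Merged: [1, 2]
Compare 15 vs 3: take 3 from right. Merged: [1, 2, 3]
Compare 15 vs 16: take 15 from left. Merged: [1, 2, 3, 15]
Compare 16 vs 16: take 16 from left. Merged: [1, 2, 3, 15, 16]
Compare 18 vs 16: take 16 from right. Merged: [1, 2, 3, 15, 16, 16]
Compare 18 vs 24: take 18 from left. Merged: [1, 2, 3, 15, 16, 16, 18]
Append remaining from right: [24]. Merged: [1, 2, 3, 15, 16, 16, 18, 24]

Final merged array: [1, 2, 3, 15, 16, 16, 18, 24]
Total comparisons: 7

The merged array is [1, 2, 3, 15, 16, 16, 18, 24], requiring 7 comparisons. The merge step runs in O(n) time where n is the total number of elements.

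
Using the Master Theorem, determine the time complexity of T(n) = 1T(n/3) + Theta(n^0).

Master Theorem for T(n) = 1T(n/3) + O(n^0):

a = 1, b = 3, c = 0
log_b(a) = log_3(1) = 0.0000

Case 2: c = 0 = log_3(1) = 0.0000
T(n) = O(n^0 log n) = O(log n)

For T(n) = 1T(n/3) + O(n^0): log_3(1) = 0.0000. This is Case 2 of the Master Theorem (c = log_b(a), equal work at all levels), giving O(log n).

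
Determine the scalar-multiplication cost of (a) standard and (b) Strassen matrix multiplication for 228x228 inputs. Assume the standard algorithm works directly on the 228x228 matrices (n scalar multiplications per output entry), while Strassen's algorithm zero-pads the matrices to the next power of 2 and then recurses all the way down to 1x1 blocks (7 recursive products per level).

Matrix multiplication for 228x228 matrices:

Strassen's algorithm requires power-of-2 dimensions. Pad 228x228 to 256x256 (next power of 2).

Standard algorithm: 228^3 = 11852352 multiplications
Strassen's algorithm: 7^(log2(256)) = 7^8 = 5764801 multiplications
Savings: 11852352 - 5764801 = 6087551 multiplications

Standard: 11852352 multiplications (228^3). Strassen: 5764801 multiplications (7^8, after padding to 256x256). Strassen reduces 8 recursive multiplications to 7 at each level.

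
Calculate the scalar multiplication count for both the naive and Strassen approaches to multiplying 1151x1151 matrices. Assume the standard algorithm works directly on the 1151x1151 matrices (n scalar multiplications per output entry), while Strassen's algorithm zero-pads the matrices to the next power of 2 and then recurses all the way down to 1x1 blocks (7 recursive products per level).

Matrix multiplication for 1151x1151 matrices:

Strassen's algorithm requires power-of-2 dimensions. Pad 1151x1151 to 2048x2048 (next power of 2).

Standard algorithm: 1151^3 = 1524845951 multiplications
Strassen's algorithm: 7^(log2(2048)) = 7^11 = 1977326743 multiplications
Difference: 1524845951 - 1977326743 = -452480792 (Strassen uses MORE here due to padding overhead — for small or just-over-power-of-2 n, padding can outweigh the per-level savings)

Standard: 1524845951 multiplications (1151^3). Strassen: 1977326743 multiplications (7^11, after padding to 2048x2048). Strassen reduces 8 recursive multiplications to 7 at each level.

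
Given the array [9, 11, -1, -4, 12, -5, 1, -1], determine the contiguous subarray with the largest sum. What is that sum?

Using Kadane's algorithm on [9, 11, -1, -4, 12, -5, 1, -1]:

Scanning through the array:
Position 1 (value 11): max_ending_here = 20, max_so_far = 20
Position 2 (value -1): max_ending_here = 19, max_so_far = 20
Position 3 (value -4): max_ending_here = 15, max_so_far = 20
Position 4 (value 12): max_ending_here = 27, max_so_far = 27
Position 5 (value -5): max_ending_here = 22, max_so_far = 27
Position 6 (value 1): max_ending_here = 23, max_so_far = 27
Position 7 (value -1): max_ending_here = 22, max_so_far = 27

Maximum subarray: [9, 11, -1, -4, 12]
Maximum sum: 27

The maximum subarray is [9, 11, -1, -4, 12] with sum 27. This subarray runs from index 0 to index 4.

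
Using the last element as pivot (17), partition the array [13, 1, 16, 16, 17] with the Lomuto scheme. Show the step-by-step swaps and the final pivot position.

Lomuto partition with pivot = 17:

Initial array: [13, 1, 16, 16, 17]

arr[0]=13 <= 17: swap with position 0, array becomes [13, 1, 16, 16, 17]
arr[1]=1 <= 17: swap with position 1, array becomes [13, 1, 16, 16, 17]
arr[2]=16 <= 17: swap with position 2, array becomes [13, 1, 16, 16, 17]
arr[3]=16 <= 17: swap with position 3, array becomes [13, 1, 16, 16, 17]

Place pivot at position 4: [13, 1, 16, 16, 17]
Pivot position: 4

After partitioning with pivot 17, the array becomes [13, 1, 16, 16, 17]. The pivot is placed at index 4. All elements to the left of the pivot are <= 17, and all elements to the right are > 17.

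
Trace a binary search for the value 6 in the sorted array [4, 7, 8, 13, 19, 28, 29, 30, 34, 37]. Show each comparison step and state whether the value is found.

Binary search for 6 in [4, 7, 8, 13, 19, 28, 29, 30, 34, 37]:

lo=0, hi=9, mid=4, arr[mid]=19 -> 19 > 6, search left half
lo=0, hi=3, mid=1, arr[mid]=7 -> 7 > 6, search left half
lo=0, hi=0, mid=0, arr[mid]=4 -> 4 < 6, search right half
lo=1 > hi=0, target 6 not found

Binary search determines that 6 is not in the array after 3 comparisons. The search space was exhausted without finding the target.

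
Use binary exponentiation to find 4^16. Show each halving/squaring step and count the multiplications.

Computing 4^16 by squaring (build up from 4^1; each line after the first costs one multiplication):

4^1 = 4
4^2 = (4^1)^2 = 4^2 = 16
4^4 = (4^2)^2 = 16^2 = 256
4^8 = (4^4)^2 = 256^2 = 65536
4^16 = (4^8)^2 = 65536^2 = 4294967296

Result: 4294967296
Multiplications needed: 4 (4 lines after 4^1)

4^16 = 4294967296. Using exponentiation by squaring, this requires 4 multiplications. The key idea: if the exponent is even, square the half-power; if odd, multiply by the base once.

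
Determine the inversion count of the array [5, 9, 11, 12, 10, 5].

Finding inversions in [5, 9, 11, 12, 10, 5]:

(1, 5): arr[1]=9 > arr[5]=5
(2, 4): arr[2]=11 > arr[4]=10
(2, 5): arr[2]=11 > arr[5]=5
(3, 4): arr[3]=12 > arr[4]=10
(3, 5): arr[3]=12 > arr[5]=5
(4, 5): arr[4]=10 > arr[5]=5

Total inversions: 6

The array has 6 inversion(s): (1,5), (2,4), (2,5), (3,4), (3,5), (4,5). Each pair (i,j) satisfies i < j and arr[i] > arr[j].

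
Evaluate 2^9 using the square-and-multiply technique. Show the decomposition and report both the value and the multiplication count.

Computing 2^9 by squaring (build up from 2^1; each line after the first costs one multiplication):

2^1 = 2
2^2 = (2^1)^2 = 2^2 = 4
2^4 = (2^2)^2 = 4^2 = 16
2^8 = (2^4)^2 = 16^2 = 256
2^9 = 2 * 2^8 = 2 * 256 = 512

Result: 512
Multiplications needed: 4 (4 lines after 2^1)

2^9 = 512. Using exponentiation by squaring, this requires 4 multiplications. The key idea: if the exponent is even, square the half-power; if odd, multiply by the base once.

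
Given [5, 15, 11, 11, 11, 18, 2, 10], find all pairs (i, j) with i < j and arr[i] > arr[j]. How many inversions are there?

Finding inversions in [5, 15, 11, 11, 11, 18, 2, 10]:

(0, 6): arr[0]=5 > arr[6]=2
(1, 2): arr[1]=15 > arr[2]=11
(1, 3): arr[1]=15 > arr[3]=11
(1, 4): arr[1]=15 > arr[4]=11
(1, 6): arr[1]=15 > arr[6]=2
(1, 7): arr[1]=15 > arr[7]=10
(2, 6): arr[2]=11 > arr[6]=2
(2, 7): arr[2]=11 > arr[7]=10
(3, 6): arr[3]=11 > arr[6]=2
(3, 7): arr[3]=11 > arr[7]=10
(4, 6): arr[4]=11 > arr[6]=2
(4, 7): arr[4]=11 > arr[7]=10
(5, 6): arr[5]=18 > arr[6]=2
(5, 7): arr[5]=18 > arr[7]=10

Total inversions: 14

The array has 14 inversion(s): (0,6), (1,2), (1,3), (1,4), (1,6), (1,7), (2,6), (2,7), (3,6), (3,7), (4,6), (4,7), (5,6), (5,7). Each pair (i,j) satisfies i < j and arr[i] > arr[j].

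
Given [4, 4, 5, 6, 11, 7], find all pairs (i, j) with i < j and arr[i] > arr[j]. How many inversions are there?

Finding inversions in [4, 4, 5, 6, 11, 7]:

(4, 5): arr[4]=11 > arr[5]=7

Total inversions: 1

The array has 1 inversion(s): (4,5). Each pair (i,j) satisfies i < j and arr[i] > arr[j].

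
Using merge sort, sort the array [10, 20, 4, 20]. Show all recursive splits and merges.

Merge sort trace:

Split: [10, 20, 4, 20] -> [10, 20] and [4, 20]
  Split: [10, 20] -> [10] and [20]
  Merge: [10] + [20] -> [10, 20]
  Split: [4, 20] -> [4] and [20]
  Merge: [4] + [20] -> [4, 20]
Merge: [10, 20] + [4, 20] -> [4, 10, 20, 20]

Final sorted array: [4, 10, 20, 20]

The merge sort proceeds by recursively splitting the array and merging sorted halves.
After all merges, the sorted array is [4, 10, 20, 20].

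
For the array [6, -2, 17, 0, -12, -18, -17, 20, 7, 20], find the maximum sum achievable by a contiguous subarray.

Using Kadane's algorithm on [6, -2, 17, 0, -12, -18, -17, 20, 7, 20]:

Scanning through the array:
Position 1 (value -2): max_ending_here = 4, max_so_far = 6
Position 2 (value 17): max_ending_here = 21, max_so_far = 21
Position 3 (value 0): max_ending_here = 21, max_so_far = 21
Position 4 (value -12): max_ending_here = 9, max_so_far = 21
Position 5 (value -18): max_ending_here = -9, max_so_far = 21
Position 6 (value -17): max_ending_here = -17, max_so_far = 21
Position 7 (value 20): max_ending_here = 20, max_so_far = 21
Position 8 (value 7): max_ending_here = 27, max_so_far = 27
Position 9 (value 20): max_ending_here = 47, max_so_far = 47

Maximum subarray: [20, 7, 20]
Maximum sum: 47

The maximum subarray is [20, 7, 20] with sum 47. This subarray runs from index 7 to index 9.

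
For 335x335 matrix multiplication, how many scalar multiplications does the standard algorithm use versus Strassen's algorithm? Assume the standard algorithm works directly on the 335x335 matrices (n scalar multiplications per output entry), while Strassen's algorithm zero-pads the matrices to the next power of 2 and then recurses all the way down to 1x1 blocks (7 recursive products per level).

Matrix multiplication for 335x335 matrices:

Strassen's algorithm requires power-of-2 dimensions. Pad 335x335 to 512x512 (next power of 2).

Standard algorithm: 335^3 = 37595375 multiplications
Strassen's algorithm: 7^(log2(512)) = 7^9 = 40353607 multiplications
Difference: 37595375 - 40353607 = -2758232 (Strassen uses MORE here due to padding overhead — for small or just-over-power-of-2 n, padding can outweigh the per-level savings)

Standard: 37595375 multiplications (335^3). Strassen: 40353607 multiplications (7^9, after padding to 512x512). Strassen reduces 8 recursive multiplications to 7 at each level.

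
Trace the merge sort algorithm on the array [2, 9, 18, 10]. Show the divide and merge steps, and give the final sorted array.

Merge sort trace:

Split: [2, 9, 18, 10] -> [2, 9] and [18, 10]
  Split: [2, 9] -> [2] and [9]
  Merge: [2] + [9] -> [2, 9]
  Split: [18, 10] -> [18] and [10]
  Merge: [18] + [10] -> [10, 18]
Merge: [2, 9] + [10, 18] -> [2, 9, 10, 18]

Final sorted array: [2, 9, 10, 18]

The merge sort proceeds by recursively splitting the array and merging sorted halves.
After all merges, the sorted array is [2, 9, 10, 18].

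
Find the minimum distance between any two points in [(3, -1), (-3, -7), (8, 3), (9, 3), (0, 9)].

Computing all pairwise distances among 5 points:

d((3, -1), (-3, -7)) = 8.4853
d((3, -1), (8, 3)) = 6.4031
d((3, -1), (9, 3)) = 7.2111
d((3, -1), (0, 9)) = 10.4403
d((-3, -7), (8, 3)) = 14.8661
d((-3, -7), (9, 3)) = 15.6205
d((-3, -7), (0, 9)) = 16.2788
d((8, 3), (9, 3)) = 1.0 <-- minimum
d((8, 3), (0, 9)) = 10.0
d((9, 3), (0, 9)) = 10.8167

Closest pair: (8, 3) and (9, 3) with distance 1.0

The closest pair is (8, 3) and (9, 3) with Euclidean distance 1.0. For 5 points, brute-force pairwise comparison is shown above. For large n, the divide-and-conquer algorithm (sort by x, recurse on halves, check the dividing strip) achieves O(n log n).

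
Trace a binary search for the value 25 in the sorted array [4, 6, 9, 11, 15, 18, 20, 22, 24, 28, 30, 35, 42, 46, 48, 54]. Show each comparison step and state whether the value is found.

Binary search for 25 in [4, 6, 9, 11, 15, 18, 20, 22, 24, 28, 30, 35, 42, 46, 48, 54]:

lo=0, hi=15, mid=7, arr[mid]=22 -> 22 < 25, search right half
lo=8, hi=15, mid=11, arr[mid]=35 -> 35 > 25, search left half
lo=8, hi=10, mid=9, arr[mid]=28 -> 28 > 25, search left half
lo=8, hi=8, mid=8, arr[mid]=24 -> 24 < 25, search right half
lo=9 > hi=8, target 25 not found

Binary search determines that 25 is not in the array after 4 comparisons. The search space was exhausted without finding the target.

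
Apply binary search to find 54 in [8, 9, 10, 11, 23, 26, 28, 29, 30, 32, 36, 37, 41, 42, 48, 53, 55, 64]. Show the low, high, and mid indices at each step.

Binary search for 54 in [8, 9, 10, 11, 23, 26, 28, 29, 30, 32, 36, 37, 41, 42, 48, 53, 55, 64]:

lo=0, hi=17, mid=8, arr[mid]=30 -> 30 < 54, search right half
lo=9, hi=17, mid=13, arr[mid]=42 -> 42 < 54, search right half
lo=14, hi=17, mid=15, arr[mid]=53 -> 53 < 54, search right half
lo=16, hi=17, mid=16, arr[mid]=55 -> 55 > 54, search left half
lo=16 > hi=15, target 54 not found

Binary search determines that 54 is not in the array after 4 comparisons. The search space was exhausted without finding the target.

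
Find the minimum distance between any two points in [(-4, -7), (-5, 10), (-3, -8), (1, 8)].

Computing all pairwise distances among 4 points:

d((-4, -7), (-5, 10)) = 17.0294
d((-4, -7), (-3, -8)) = 1.4142 <-- minimum
d((-4, -7), (1, 8)) = 15.8114
d((-5, 10), (-3, -8)) = 18.1108
d((-5, 10), (1, 8)) = 6.3246
d((-3, -8), (1, 8)) = 16.4924

Closest pair: (-4, -7) and (-3, -8) with distance 1.4142

The closest pair is (-4, -7) and (-3, -8) with Euclidean distance 1.4142. For 4 points, brute-force pairwise comparison is shown above. For large n, the divide-and-conquer algorithm (sort by x, recurse on halves, check the dividing strip) achieves O(n log n).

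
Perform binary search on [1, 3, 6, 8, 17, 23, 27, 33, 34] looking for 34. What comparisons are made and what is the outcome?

Binary search for 34 in [1, 3, 6, 8, 17, 23, 27, 33, 34]:

lo=0, hi=8, mid=4, arr[mid]=17 -> 17 < 34, search right half
lo=5, hi=8, mid=6, arr[mid]=27 -> 27 < 34, search right half
lo=7, hi=8, mid=7, arr[mid]=33 -> 33 < 34, search right half
lo=8, hi=8, mid=8, arr[mid]=34 -> Found target at index 8!

Binary search finds 34 at index 8 after 4 comparisons. The search repeatedly halves the search space by comparing with the middle element.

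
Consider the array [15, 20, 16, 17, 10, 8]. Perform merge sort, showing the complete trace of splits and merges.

Merge sort trace:

Split: [15, 20, 16, 17, 10, 8] -> [15, 20, 16] and [17, 10, 8]
  Split: [15, 20, 16] -> [15] and [20, 16]
    Split: [20, 16] -> [20] and [16]
    Merge: [20] + [16] -> [16, 20]
  Merge: [15] + [16, 20] -> [15, 16, 20]
  Split: [17, 10, 8] -> [17] and [10, 8]
    Split: [10, 8] -> [10] and [8]
    Merge: [10] + [8] -> [8, 10]
  Merge: [17] + [8, 10] -> [8, 10, 17]
Merge: [15, 16, 20] + [8, 10, 17] -> [8, 10, 15, 16, 17, 20]

Final sorted array: [8, 10, 15, 16, 17, 20]

The merge sort proceeds by recursively splitting the array and merging sorted halves.
After all merges, the sorted array is [8, 10, 15, 16, 17, 20].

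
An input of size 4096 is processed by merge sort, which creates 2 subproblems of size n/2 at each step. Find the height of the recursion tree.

For divide and conquer with division factor 2:

Problem sizes at each level:
Level 0: 4096
Level 1: 2048
Level 2: 1024
Level 3: 512
Level 4: 256
Level 5: 128
Level 6: 64
Level 7: 32
Level 8: 16
Level 9: 8
Level 10: 4
Level 11: 2
Level 12: 1

The root is level 0 and the size-1 base case is level 12 (the tree spans levels 0 through 12, i.e. 13 levels counting the root), so the depth is the number of divisions: log_2(4096) = 12

The recursion tree depth is log_2(4096) = 12. At each level, the problem size is divided by 2, so it takes 12 divisions to reduce to a base case of size 1. The algorithm makes 2 recursive calls at each level.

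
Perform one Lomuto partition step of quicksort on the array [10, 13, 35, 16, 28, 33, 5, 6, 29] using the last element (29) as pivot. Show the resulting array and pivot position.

Lomuto partition with pivot = 29:

Initial array: [10, 13, 35, 16, 28, 33, 5, 6, 29]

arr[0]=10 <= 29: swap with position 0, array becomes [10, 13, 35, 16, 28, 33, 5, 6, 29]
arr[1]=13 <= 29: swap with position 1, array becomes [10, 13, 35, 16, 28, 33, 5, 6, 29]
arr[2]=35 > 29: no swap
arr[3]=16 <= 29: swap with position 2, array becomes [10, 13, 16, 35, 28, 33, 5, 6, 29]
arr[4]=28 <= 29: swap with position 3, array becomes [10, 13, 16, 28, 35, 33, 5, 6, 29]
arr[5]=33 > 29: no swap
arr[6]=5 <= 29: swap with position 4, array becomes [10, 13, 16, 28, 5, 33, 35, 6, 29]
arr[7]=6 <= 29: swap with position 5, array becomes [10, 13, 16, 28, 5, 6, 35, 33, 29]

Place pivot at position 6: [10, 13, 16, 28, 5, 6, 29, 33, 35]
Pivot position: 6

After partitioning with pivot 29, the array becomes [10, 13, 16, 28, 5, 6, 29, 33, 35]. The pivot is placed at index 6. All elements to the left of the pivot are <= 29, and all elements to the right are > 29.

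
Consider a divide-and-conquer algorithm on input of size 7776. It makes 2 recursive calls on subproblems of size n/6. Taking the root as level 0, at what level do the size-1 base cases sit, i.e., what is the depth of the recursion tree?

For divide and conquer with division factor 6:

Problem sizes at each level:
Level 0: 7776
Level 1: 1296
Level 2: 216
Level 3: 36
Level 4: 6
Level 5: 1

The root is level 0 and the size-1 base case is level 5 (the tree spans levels 0 through 5, i.e. 6 levels counting the root), so the depth is the number of divisions: log_6(7776) = 5

The recursion tree depth is log_6(7776) = 5. At each level, the problem size is divided by 6, so it takes 5 divisions to reduce to a base case of size 1. The algorithm makes 2 recursive calls at each level.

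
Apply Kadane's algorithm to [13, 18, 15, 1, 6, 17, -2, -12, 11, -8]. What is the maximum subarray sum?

Using Kadane's algorithm on [13, 18, 15, 1, 6, 17, -2, -12, 11, -8]:

Scanning through the array:
Position 1 (value 18): max_ending_here = 31, max_so_far = 31
Position 2 (value 15): max_ending_here = 46, max_so_far = 46
Position 3 (value 1): max_ending_here = 47, max_so_far = 47
Position 4 (value 6): max_ending_here = 53, max_so_far = 53
Position 5 (value 17): max_ending_here = 70, max_so_far = 70
Position 6 (value -2): max_ending_here = 68, max_so_far = 70
Position 7 (value -12): max_ending_here = 56, max_so_far = 70
Position 8 (value 11): max_ending_here = 67, max_so_far = 70
Position 9 (value -8): max_ending_here = 59, max_so_far = 70

Maximum subarray: [13, 18, 15, 1, 6, 17]
Maximum sum: 70

The maximum subarray is [13, 18, 15, 1, 6, 17] with sum 70. This subarray runs from index 0 to index 5.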